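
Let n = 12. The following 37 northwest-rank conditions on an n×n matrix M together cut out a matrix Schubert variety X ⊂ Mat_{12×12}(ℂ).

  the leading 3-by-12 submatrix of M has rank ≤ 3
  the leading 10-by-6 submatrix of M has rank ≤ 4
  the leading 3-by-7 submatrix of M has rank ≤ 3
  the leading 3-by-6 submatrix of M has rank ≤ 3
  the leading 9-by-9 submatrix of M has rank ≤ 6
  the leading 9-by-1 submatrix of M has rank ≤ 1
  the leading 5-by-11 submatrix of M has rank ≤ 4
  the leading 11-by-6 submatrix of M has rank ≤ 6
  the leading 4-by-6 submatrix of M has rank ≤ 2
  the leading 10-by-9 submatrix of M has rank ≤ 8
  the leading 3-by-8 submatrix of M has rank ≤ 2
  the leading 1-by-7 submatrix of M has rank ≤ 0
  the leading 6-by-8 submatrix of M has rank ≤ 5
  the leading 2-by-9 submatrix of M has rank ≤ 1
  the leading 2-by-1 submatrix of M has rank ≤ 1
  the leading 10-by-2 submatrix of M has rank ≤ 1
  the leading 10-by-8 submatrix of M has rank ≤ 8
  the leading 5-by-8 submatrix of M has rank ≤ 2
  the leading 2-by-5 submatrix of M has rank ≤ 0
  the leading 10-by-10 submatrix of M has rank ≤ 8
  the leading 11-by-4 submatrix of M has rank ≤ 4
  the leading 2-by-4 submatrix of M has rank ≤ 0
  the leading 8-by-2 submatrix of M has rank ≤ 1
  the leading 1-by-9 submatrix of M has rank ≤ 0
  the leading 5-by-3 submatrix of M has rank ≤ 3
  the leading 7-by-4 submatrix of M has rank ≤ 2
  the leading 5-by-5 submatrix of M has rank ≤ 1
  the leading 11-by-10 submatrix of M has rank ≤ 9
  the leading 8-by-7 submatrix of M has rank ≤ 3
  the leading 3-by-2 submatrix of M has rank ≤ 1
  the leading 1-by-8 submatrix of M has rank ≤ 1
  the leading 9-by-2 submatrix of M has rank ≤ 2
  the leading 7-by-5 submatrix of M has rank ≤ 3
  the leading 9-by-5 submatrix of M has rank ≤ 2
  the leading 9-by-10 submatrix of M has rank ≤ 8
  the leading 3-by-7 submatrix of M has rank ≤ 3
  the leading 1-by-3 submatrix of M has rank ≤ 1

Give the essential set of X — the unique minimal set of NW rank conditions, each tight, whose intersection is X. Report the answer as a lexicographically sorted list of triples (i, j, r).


Reconstructing r_w from the 37 given conditions:

  R[1]: 0  0  0  0  0  0  0  0  0  1  1  1
  R[2]: 0  0  0  0  0  1  1  1  1  2  2  2
  R[3]: 1  1  1  1  1  2  2  2  2  3  3  3
  R[4]: 1  1  1  1  1  2  2  2  3  4  4  4
  R[5]: 1  1  1  1  1  2  2  2  3  4  4  5
  R[6]: 1  1  2  2  2  3  3  3  4  5  5  6
  R[7]: 1  1  2  2  2  3  3  4  5  6  6  7
  R[8]: 1  1  2  2  2  3  3  4  5  6  7  8
  R[9]: 1  1  2  2  2  3  4  5  6  7  8  9
  R[10]: 1  1  2  3  3  4  5  6  7  8  9  10
  R[11]: 1  2  3  4  4  5  6  7  8  9  10  11
  R[12]: 1  2  3  4  5  6  7  8  9  10  11  12

second differences of R give the permutation w = (10, 6, 1, 9, 12, 3, 8, 11, 7, 4, 2, 5).

Fulton essential set (8 of the 40 Rothe cells):

[(1, 9, 0), (2, 5, 0), (5, 5, 1), (5, 8, 2), (5, 11, 4), (8, 7, 3), (9, 5, 2), (10, 2, 1)]


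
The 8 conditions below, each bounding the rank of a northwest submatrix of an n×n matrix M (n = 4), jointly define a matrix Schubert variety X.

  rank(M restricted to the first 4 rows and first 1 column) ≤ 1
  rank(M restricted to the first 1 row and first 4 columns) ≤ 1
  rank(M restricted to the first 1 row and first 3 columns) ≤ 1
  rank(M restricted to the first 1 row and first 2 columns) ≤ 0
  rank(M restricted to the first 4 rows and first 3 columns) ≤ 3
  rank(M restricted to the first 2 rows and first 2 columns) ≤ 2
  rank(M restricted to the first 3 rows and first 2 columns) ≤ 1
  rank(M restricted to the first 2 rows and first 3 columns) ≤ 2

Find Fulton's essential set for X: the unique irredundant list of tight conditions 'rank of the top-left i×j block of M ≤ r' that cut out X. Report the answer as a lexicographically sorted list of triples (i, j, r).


Propagating the 8 rank bounds to every northwest block:

  i=1: 0, 0, 1, 1
  i=2: 1, 1, 2, 2
  i=3: 1, 1, 2, 3
  i=4: 1, 2, 3, 4

hence w(1..4) = (3, 1, 4, 2).

2 SE-corners of the 3-cell Rothe diagram give Ess(w):

[(1, 2, 0), (3, 2, 1)]


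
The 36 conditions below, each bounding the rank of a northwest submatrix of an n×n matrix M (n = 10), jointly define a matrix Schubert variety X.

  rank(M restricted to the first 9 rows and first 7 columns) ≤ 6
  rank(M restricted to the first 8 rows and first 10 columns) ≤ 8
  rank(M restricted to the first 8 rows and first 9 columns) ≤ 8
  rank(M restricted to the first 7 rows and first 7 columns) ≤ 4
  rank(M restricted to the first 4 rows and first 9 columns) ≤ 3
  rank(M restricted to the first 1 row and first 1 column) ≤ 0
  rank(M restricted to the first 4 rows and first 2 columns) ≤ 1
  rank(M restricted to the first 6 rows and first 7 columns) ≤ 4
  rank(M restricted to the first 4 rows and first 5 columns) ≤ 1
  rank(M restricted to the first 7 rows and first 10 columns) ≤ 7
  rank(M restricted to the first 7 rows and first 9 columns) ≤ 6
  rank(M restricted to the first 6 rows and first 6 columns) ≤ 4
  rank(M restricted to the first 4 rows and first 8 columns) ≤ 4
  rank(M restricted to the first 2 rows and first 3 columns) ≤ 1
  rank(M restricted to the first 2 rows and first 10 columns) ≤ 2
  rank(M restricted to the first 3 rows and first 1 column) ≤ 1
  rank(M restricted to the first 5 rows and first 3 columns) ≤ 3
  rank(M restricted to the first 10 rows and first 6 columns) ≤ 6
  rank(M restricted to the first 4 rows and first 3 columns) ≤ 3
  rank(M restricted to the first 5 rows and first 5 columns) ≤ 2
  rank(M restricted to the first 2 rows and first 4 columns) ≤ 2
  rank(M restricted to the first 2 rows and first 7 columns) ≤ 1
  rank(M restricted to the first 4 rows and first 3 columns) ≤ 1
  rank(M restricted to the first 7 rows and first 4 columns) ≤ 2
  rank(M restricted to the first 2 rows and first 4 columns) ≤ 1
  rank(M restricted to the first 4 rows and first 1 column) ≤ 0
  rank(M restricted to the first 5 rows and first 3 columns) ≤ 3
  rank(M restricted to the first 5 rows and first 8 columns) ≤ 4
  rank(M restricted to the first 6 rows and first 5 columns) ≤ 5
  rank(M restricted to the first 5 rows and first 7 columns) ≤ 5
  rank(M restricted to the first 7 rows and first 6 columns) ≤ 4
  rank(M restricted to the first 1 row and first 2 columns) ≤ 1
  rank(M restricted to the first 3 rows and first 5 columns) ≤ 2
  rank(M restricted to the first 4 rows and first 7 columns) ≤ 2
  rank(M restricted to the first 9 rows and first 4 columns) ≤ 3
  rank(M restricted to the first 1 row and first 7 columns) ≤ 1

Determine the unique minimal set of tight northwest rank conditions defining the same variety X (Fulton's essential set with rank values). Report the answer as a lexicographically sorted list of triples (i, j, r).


Reconstructing r_w from the 36 given conditions:

  i=1: 0, 1, 1, 1, 1, 1, 1, 1, 1, 1
  i=2: 0, 1, 1, 1, 1, 1, 1, 2, 2, 2
  i=3: 0, 1, 1, 1, 1, 2, 2, 3, 3, 3
  i=4: 0, 1, 1, 1, 1, 2, 2, 3, 3, 4
  i=5: 1, 2, 2, 2, 2, 3, 3, 4, 4, 5
  i=6: 1, 2, 2, 2, 3, 4, 4, 5, 5, 6
  i=7: 1, 2, 2, 2, 3, 4, 4, 5, 6, 7
  i=8: 1, 2, 3, 3, 4, 5, 5, 6, 7, 8
  i=9: 1, 2, 3, 3, 4, 5, 6, 7, 8, 9
  i=10: 1, 2, 3, 4, 5, 6, 7, 8, 9, 10

reading off 1-entries of Δ²R: w = (2, 8, 6, 10, 1, 5, 9, 3, 7, 4).

|D(w)|=23, |Ess(w)|=8:

[(2, 7, 1), (4, 1, 0), (4, 5, 1), (4, 7, 2), (4, 9, 3), (7, 4, 2), (7, 7, 4), (9, 4, 3)]


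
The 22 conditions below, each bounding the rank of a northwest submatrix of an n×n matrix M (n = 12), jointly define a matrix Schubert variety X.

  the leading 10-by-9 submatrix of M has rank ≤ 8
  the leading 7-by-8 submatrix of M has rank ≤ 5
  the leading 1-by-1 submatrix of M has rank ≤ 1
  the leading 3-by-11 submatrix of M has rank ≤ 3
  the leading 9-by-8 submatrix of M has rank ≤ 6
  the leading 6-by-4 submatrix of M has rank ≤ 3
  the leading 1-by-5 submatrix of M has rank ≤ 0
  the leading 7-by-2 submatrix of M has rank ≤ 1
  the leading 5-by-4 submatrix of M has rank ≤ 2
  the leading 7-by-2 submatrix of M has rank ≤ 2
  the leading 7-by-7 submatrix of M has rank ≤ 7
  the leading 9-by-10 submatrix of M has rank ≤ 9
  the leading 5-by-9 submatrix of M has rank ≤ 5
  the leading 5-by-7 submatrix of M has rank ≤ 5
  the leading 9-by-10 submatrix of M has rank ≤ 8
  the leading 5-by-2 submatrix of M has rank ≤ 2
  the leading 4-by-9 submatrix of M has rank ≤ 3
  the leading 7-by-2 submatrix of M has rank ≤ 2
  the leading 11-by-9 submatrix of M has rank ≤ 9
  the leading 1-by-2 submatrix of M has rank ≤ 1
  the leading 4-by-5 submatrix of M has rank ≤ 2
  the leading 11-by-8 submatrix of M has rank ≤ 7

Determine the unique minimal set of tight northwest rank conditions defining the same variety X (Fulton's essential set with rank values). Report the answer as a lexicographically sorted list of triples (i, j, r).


Rank table r_w(12×12) implied by the 22 constraints:

  R[1]: 0, 0, 0, 0, 0, 1, 1, 1, 1, 1, 1, 1
  R[2]: 1, 1, 1, 1, 1, 2, 2, 2, 2, 2, 2, 2
  R[3]: 1, 1, 2, 2, 2, 3, 3, 3, 3, 3, 3, 3
  R[4]: 1, 1, 2, 2, 2, 3, 3, 3, 3, 4, 4, 4
  R[5]: 1, 1, 2, 2, 3, 4, 4, 4, 4, 5, 5, 5
  R[6]: 1, 1, 2, 3, 4, 5, 5, 5, 5, 6, 6, 6
  R[7]: 1, 1, 2, 3, 4, 5, 5, 5, 6, 7, 7, 7
  R[8]: 1, 2, 3, 4, 5, 6, 6, 6, 7, 8, 8, 8
  R[9]: 1, 2, 3, 4, 5, 6, 6, 6, 7, 8, 9, 9
  R[10]: 1, 2, 3, 4, 5, 6, 7, 7, 8, 9, 10, 10
  R[11]: 1, 2, 3, 4, 5, 6, 7, 7, 8, 9, 10, 11
  R[12]: 1, 2, 3, 4, 5, 6, 7, 8, 9, 10, 11, 12

second differences of R give the permutation w = (6, 1, 3, 10, 5, 4, 9, 2, 11, 7, 12, 8).

Rothe diagram D(w) (21 cells), 8 SE-corners (essential conditions):

[(1, 5, 0), (4, 5, 2), (4, 9, 3), (5, 4, 2), (7, 2, 1), (7, 8, 5), (9, 8, 6), (11, 8, 7)]


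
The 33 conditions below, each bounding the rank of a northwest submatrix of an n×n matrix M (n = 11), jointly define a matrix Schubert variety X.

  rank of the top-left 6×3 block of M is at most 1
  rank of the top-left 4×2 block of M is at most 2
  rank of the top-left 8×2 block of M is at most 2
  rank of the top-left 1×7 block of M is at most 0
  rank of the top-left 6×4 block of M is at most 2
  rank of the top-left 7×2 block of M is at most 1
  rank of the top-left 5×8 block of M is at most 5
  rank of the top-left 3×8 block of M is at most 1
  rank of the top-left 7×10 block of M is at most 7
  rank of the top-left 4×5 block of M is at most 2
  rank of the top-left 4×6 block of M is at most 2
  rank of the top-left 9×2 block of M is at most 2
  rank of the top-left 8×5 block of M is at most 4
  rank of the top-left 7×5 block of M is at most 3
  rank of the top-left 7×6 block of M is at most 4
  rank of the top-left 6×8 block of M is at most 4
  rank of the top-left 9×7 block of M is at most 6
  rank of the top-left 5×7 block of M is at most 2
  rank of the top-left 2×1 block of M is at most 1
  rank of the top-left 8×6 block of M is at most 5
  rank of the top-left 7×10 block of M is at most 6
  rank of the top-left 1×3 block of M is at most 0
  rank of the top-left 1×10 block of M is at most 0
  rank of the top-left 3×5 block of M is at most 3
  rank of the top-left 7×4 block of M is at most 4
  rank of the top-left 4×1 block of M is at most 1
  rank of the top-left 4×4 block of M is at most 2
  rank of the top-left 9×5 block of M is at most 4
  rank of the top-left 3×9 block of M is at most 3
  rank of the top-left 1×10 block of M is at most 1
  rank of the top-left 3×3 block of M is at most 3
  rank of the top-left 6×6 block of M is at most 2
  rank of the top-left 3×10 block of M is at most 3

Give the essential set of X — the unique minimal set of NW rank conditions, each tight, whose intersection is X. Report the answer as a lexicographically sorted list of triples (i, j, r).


Reconstructing r_w from the 33 given conditions:

  R[1]: 0, 0, 0, 0, 0, 0, 0, 0, 0, 0, 1
  R[2]: 1, 1, 1, 1, 1, 1, 1, 1, 1, 1, 2
  R[3]: 1, 1, 1, 1, 1, 1, 1, 1, 2, 2, 3
  R[4]: 1, 1, 1, 2, 2, 2, 2, 2, 3, 3, 4
  R[5]: 1, 1, 1, 2, 2, 2, 2, 3, 4, 4, 5
  R[6]: 1, 1, 1, 2, 2, 2, 3, 4, 5, 5, 6
  R[7]: 1, 1, 2, 3, 3, 3, 4, 5, 6, 6, 7
  R[8]: 1, 2, 3, 4, 4, 4, 5, 6, 7, 7, 8
  R[9]: 1, 2, 3, 4, 4, 5, 6, 7, 8, 8, 9
  R[10]: 1, 2, 3, 4, 5, 6, 7, 8, 9, 9, 10
  R[11]: 1, 2, 3, 4, 5, 6, 7, 8, 9, 10, 11

giving w = (11, 1, 9, 4, 8, 7, 3, 2, 6, 5, 10) via Δ²R.

|D(w)|=30, |Ess(w)|=7:

[(1, 10, 0), (3, 8, 1), (5, 7, 2), (6, 3, 1), (6, 6, 2), (7, 2, 1), (9, 5, 4)]


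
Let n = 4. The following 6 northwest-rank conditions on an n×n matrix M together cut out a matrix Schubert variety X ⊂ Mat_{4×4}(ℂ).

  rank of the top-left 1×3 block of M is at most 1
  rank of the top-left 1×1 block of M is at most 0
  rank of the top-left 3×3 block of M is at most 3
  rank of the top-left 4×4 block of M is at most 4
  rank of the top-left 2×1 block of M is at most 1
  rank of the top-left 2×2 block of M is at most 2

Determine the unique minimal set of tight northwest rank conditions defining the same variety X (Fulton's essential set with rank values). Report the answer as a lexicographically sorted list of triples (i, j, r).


Rank table r_w(4×4) implied by the 6 constraints:

  i=1: 0 1 1 1
  i=2: 1 2 2 2
  i=3: 1 2 3 3
  i=4: 1 2 3 4

second differences of R give the permutation w = (2, 1, 3, 4).

1 SE-corner of the 1-cell Rothe diagram gives Ess(w):

[(1, 1, 0)]


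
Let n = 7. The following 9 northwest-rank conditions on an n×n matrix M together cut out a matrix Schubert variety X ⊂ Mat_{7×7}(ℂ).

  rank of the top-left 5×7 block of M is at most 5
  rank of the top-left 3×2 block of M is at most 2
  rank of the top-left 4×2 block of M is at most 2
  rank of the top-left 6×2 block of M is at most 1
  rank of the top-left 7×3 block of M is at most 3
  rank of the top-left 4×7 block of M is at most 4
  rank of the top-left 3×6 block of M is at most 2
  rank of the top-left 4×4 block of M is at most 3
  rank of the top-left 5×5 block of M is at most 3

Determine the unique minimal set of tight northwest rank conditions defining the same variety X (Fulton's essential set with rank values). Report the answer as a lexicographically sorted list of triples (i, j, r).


Recovering R(i,j) via the rank-extension bound from the 9 conditions:

  1, 1, 1, 1, 1, 1, 1
  1, 1, 2, 2, 2, 2, 2
  1, 1, 2, 2, 2, 2, 3
  1, 1, 2, 3, 3, 3, 4
  1, 1, 2, 3, 3, 4, 5
  1, 1, 2, 3, 4, 5, 6
  1, 2, 3, 4, 5, 6, 7

hence w(1..7) = (1, 3, 7, 4, 6, 5, 2).

Rothe diagram D(w) (9 cells), 3 SE-corners (essential conditions):

[(3, 6, 2), (5, 5, 3), (6, 2, 1)]


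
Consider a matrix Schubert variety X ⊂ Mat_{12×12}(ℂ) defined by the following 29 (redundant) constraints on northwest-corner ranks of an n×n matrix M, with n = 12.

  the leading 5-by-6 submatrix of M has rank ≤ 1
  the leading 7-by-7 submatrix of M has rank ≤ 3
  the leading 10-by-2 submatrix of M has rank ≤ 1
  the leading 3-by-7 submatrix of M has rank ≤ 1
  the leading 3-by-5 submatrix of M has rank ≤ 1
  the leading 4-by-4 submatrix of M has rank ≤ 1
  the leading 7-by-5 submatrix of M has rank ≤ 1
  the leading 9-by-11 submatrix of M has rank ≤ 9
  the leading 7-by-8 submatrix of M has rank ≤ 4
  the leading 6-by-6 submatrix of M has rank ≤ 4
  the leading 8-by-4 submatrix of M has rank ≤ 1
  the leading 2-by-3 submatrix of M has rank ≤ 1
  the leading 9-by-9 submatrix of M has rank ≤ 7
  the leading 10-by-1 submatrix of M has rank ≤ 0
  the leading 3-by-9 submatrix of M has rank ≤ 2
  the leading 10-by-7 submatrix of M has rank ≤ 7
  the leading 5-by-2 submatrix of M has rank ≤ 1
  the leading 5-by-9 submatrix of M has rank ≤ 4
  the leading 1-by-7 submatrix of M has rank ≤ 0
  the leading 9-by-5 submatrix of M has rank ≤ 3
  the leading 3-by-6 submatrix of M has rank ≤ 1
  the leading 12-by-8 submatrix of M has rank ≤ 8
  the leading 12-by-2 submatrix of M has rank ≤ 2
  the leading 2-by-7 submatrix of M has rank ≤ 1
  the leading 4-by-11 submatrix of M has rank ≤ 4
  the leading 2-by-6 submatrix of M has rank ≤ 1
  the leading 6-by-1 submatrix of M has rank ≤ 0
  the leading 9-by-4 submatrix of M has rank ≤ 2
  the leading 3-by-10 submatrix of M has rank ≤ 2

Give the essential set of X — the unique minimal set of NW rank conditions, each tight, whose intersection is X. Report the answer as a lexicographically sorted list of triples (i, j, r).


Recovering R(i,j) via the rank-extension bound from the 29 conditions:

  0 | 0 | 0 | 0 | 0 | 0 | 0 | 1 | 1 | 1 | 1 | 1
  0 | 1 | 1 | 1 | 1 | 1 | 1 | 2 | 2 | 2 | 2 | 2
  0 | 1 | 1 | 1 | 1 | 1 | 1 | 2 | 2 | 2 | 3 | 3
  0 | 1 | 1 | 1 | 1 | 1 | 2 | 3 | 3 | 3 | 4 | 4
  0 | 1 | 1 | 1 | 1 | 1 | 2 | 3 | 4 | 4 | 5 | 5
  0 | 1 | 1 | 1 | 1 | 2 | 3 | 4 | 5 | 5 | 6 | 6
  0 | 1 | 1 | 1 | 1 | 2 | 3 | 4 | 5 | 6 | 7 | 7
  0 | 1 | 1 | 1 | 2 | 3 | 4 | 5 | 6 | 7 | 8 | 8
  0 | 1 | 2 | 2 | 3 | 4 | 5 | 6 | 7 | 8 | 9 | 9
  0 | 1 | 2 | 3 | 4 | 5 | 6 | 7 | 8 | 9 | 10 | 10
  1 | 2 | 3 | 4 | 5 | 6 | 7 | 8 | 9 | 10 | 11 | 11
  1 | 2 | 3 | 4 | 5 | 6 | 7 | 8 | 9 | 10 | 11 | 12

the unique w with this rank table is (8, 2, 11, 7, 9, 6, 10, 5, 3, 4, 1, 12).

7 SE-corners of the 39-cell Rothe diagram give Ess(w):

[(1, 7, 0), (3, 7, 1), (3, 10, 2), (5, 6, 1), (7, 5, 1), (8, 4, 1), (10, 1, 0)]


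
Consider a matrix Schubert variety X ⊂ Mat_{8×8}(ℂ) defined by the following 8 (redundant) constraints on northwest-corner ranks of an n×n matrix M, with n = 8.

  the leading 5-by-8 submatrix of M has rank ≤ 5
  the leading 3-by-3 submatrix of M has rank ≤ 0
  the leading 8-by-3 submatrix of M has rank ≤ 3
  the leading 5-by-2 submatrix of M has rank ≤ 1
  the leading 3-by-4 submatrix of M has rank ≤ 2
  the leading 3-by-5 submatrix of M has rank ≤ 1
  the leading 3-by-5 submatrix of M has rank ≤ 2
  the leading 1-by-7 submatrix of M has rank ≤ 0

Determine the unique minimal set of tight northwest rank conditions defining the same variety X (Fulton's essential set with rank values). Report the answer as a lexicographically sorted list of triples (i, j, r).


Propagating the 8 rank bounds to every northwest block:

  i=1: 0, 0, 0, 0, 0, 0, 0, 1
  i=2: 0, 0, 0, 1, 1, 1, 1, 2
  i=3: 0, 0, 0, 1, 1, 2, 2, 3
  i=4: 1, 1, 1, 2, 2, 3, 3, 4
  i=5: 1, 1, 2, 3, 3, 4, 4, 5
  i=6: 1, 2, 3, 4, 4, 5, 5, 6
  i=7: 1, 2, 3, 4, 5, 6, 6, 7
  i=8: 1, 2, 3, 4, 5, 6, 7, 8

second differences of R give the permutation w = (8, 4, 6, 1, 3, 2, 5, 7).

4 SE-corners of the 15-cell Rothe diagram give Ess(w):

[(1, 7, 0), (3, 3, 0), (3, 5, 1), (5, 2, 1)]


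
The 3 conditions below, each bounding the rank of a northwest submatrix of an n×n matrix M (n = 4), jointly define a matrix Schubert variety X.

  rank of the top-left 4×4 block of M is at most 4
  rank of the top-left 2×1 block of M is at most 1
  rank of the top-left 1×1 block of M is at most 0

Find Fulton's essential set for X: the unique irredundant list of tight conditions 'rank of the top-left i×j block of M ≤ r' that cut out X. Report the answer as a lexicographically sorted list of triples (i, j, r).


Reconstructing r_w from the 3 given conditions:

  R[1]: 0 | 1 | 1 | 1
  R[2]: 1 | 2 | 2 | 2
  R[3]: 1 | 2 | 3 | 3
  R[4]: 1 | 2 | 3 | 4

so w = (2, 1, 3, 4).

Rothe diagram D(w) (1 cell), 1 SE-corner (essential condition):

[(1, 1, 0)]


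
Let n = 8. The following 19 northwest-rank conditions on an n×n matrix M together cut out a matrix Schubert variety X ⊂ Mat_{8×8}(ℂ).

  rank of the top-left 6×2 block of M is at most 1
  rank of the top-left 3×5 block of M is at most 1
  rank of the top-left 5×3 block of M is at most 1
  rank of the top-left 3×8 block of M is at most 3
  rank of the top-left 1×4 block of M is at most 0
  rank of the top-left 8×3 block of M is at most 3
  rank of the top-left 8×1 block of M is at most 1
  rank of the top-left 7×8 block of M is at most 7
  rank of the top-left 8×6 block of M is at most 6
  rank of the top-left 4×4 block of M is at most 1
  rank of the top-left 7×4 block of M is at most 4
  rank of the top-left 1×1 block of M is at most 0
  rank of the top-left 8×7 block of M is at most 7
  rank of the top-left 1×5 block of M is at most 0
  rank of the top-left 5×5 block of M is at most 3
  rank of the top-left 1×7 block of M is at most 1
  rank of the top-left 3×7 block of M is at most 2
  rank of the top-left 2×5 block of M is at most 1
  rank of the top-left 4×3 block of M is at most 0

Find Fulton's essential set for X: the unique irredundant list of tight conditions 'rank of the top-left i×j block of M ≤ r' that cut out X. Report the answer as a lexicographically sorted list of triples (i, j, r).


Propagating the 19 rank bounds to every northwest block:

  R[1]: 0 | 0 | 0 | 0 | 0 | 1 | 1 | 1
  R[2]: 0 | 0 | 0 | 1 | 1 | 2 | 2 | 2
  R[3]: 0 | 0 | 0 | 1 | 1 | 2 | 2 | 3
  R[4]: 0 | 0 | 0 | 1 | 2 | 3 | 3 | 4
  R[5]: 1 | 1 | 1 | 2 | 3 | 4 | 4 | 5
  R[6]: 1 | 1 | 2 | 3 | 4 | 5 | 5 | 6
  R[7]: 1 | 2 | 3 | 4 | 5 | 6 | 6 | 7
  R[8]: 1 | 2 | 3 | 4 | 5 | 6 | 7 | 8

the unique w with this rank table is (6, 4, 8, 5, 1, 3, 2, 7).

|D(w)|=17, |Ess(w)|=5:

[(1, 5, 0), (3, 5, 1), (3, 7, 2), (4, 3, 0), (6, 2, 1)]


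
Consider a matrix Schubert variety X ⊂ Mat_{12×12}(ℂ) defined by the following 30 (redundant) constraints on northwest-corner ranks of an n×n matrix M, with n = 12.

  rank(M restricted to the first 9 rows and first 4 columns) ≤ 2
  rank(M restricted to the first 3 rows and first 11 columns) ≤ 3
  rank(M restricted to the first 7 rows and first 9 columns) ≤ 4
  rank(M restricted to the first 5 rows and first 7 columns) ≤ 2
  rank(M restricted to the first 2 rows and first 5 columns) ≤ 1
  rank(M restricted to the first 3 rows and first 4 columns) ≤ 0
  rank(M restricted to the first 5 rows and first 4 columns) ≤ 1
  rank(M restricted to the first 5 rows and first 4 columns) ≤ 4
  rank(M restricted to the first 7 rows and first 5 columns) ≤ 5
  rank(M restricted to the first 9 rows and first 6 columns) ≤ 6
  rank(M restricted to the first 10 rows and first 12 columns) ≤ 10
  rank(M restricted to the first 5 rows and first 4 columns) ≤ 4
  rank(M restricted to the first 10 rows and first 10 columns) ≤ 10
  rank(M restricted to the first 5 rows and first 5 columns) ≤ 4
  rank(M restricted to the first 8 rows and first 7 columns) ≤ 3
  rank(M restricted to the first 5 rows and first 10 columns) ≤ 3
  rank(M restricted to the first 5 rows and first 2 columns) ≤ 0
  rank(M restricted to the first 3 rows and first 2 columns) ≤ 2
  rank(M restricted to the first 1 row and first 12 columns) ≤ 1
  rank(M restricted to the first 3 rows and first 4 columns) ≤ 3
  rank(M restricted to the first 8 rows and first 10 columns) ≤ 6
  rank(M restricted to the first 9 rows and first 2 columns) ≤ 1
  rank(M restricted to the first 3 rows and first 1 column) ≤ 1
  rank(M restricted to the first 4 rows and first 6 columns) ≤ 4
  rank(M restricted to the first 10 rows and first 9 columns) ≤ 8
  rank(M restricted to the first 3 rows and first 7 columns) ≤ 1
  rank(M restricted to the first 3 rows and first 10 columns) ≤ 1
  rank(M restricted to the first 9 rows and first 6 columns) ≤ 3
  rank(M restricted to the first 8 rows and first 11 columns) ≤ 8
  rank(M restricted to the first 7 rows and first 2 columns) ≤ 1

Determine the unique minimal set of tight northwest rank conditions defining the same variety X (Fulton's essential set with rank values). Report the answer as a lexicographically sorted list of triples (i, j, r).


The tightest implied rank at each (i,j), from the 30 conditions:

  0  0  0  0  1  1  1  1  1  1  1  1
  0  0  0  0  1  1  1  1  1  1  2  2
  0  0  0  0  1  1  1  1  1  1  2  3
  0  0  1  1  2  2  2  2  2  2  3  4
  0  0  1  1  2  2  2  3  3  3  4  5
  1  1  2  2  3  3  3  4  4  4  5  6
  1  1  2  2  3  3  3  4  4  5  6  7
  1  1  2  2  3  3  3  4  5  6  7  8
  1  1  2  2  3  3  4  5  6  7  8  9
  1  2  3  3  4  4  5  6  7  8  9  10
  1  2  3  4  5  5  6  7  8  9  10  11
  1  2  3  4  5  6  7  8  9  10  11  12

so w = (5, 11, 12, 3, 8, 1, 10, 9, 7, 2, 4, 6).

|D(w)|=41, |Ess(w)|=10:

[(3, 4, 0), (3, 10, 1), (5, 2, 0), (5, 4, 1), (5, 7, 2), (7, 9, 4), (8, 7, 3), (9, 2, 1), (9, 4, 2), (9, 6, 3)]


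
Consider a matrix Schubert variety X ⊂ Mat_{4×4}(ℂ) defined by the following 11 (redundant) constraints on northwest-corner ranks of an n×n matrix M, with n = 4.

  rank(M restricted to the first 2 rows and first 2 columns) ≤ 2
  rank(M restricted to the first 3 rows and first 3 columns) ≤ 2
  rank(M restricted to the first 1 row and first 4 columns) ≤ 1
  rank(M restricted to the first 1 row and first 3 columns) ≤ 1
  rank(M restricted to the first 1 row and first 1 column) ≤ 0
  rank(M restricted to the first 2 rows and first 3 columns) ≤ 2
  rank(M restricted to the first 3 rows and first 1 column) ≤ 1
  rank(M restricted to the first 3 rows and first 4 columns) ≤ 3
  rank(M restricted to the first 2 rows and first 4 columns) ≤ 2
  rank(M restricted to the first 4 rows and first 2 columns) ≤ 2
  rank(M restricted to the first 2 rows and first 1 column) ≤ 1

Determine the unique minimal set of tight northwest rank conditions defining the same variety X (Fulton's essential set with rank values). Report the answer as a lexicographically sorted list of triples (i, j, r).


The tightest implied rank at each (i,j), from the 11 conditions:

  i=1: 0 | 1 | 1 | 1
  i=2: 1 | 2 | 2 | 2
  i=3: 1 | 2 | 2 | 3
  i=4: 1 | 2 | 3 | 4

second differences of R give the permutation w = (2, 1, 4, 3).

2 SE-corners of the 2-cell Rothe diagram give Ess(w):

[(1, 1, 0), (3, 3, 2)]


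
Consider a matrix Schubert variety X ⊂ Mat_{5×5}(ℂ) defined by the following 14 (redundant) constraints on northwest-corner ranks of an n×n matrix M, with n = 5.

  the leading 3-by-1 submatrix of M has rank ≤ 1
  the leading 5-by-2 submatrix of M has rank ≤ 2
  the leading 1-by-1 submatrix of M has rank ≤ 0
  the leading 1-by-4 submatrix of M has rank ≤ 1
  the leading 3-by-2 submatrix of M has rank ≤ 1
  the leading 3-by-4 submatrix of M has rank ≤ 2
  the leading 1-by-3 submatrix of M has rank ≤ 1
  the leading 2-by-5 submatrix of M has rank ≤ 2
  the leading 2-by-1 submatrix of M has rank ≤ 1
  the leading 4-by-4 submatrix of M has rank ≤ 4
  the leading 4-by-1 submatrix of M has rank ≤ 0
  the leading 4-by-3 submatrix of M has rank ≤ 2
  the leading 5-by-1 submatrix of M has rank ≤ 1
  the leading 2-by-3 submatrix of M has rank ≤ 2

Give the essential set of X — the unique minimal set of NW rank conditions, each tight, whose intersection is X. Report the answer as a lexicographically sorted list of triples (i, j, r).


Reconstructing r_w from the 14 given conditions:

  R[1]: 0, 1, 1, 1, 1
  R[2]: 0, 1, 2, 2, 2
  R[3]: 0, 1, 2, 2, 3
  R[4]: 0, 1, 2, 3, 4
  R[5]: 1, 2, 3, 4, 5

the unique w with this rank table is (2, 3, 5, 4, 1).

D(w) has 5 cells with 2 SE-corners; essential set:

[(3, 4, 2), (4, 1, 0)]


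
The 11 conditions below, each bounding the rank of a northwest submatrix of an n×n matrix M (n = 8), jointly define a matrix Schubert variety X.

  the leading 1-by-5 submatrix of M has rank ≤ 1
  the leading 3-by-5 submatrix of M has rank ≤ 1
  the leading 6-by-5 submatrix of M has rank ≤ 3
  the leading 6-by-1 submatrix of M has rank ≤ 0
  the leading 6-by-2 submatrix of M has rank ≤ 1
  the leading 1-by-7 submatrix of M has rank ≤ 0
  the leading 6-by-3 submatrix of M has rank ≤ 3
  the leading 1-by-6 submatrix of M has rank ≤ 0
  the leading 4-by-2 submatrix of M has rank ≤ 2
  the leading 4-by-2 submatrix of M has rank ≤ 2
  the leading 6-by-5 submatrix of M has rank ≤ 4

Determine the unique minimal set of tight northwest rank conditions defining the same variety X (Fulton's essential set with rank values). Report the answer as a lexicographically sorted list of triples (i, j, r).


Reconstructing r_w from the 11 given conditions:

  0 | 0 | 0 | 0 | 0 | 0 | 0 | 1
  0 | 1 | 1 | 1 | 1 | 1 | 1 | 2
  0 | 1 | 1 | 1 | 1 | 2 | 2 | 3
  0 | 1 | 2 | 2 | 2 | 3 | 3 | 4
  0 | 1 | 2 | 3 | 3 | 4 | 4 | 5
  0 | 1 | 2 | 3 | 3 | 4 | 5 | 6
  1 | 2 | 3 | 4 | 4 | 5 | 6 | 7
  1 | 2 | 3 | 4 | 5 | 6 | 7 | 8

second differences of R give the permutation w = (8, 2, 6, 3, 4, 7, 1, 5).

4 SE-corners of the 16-cell Rothe diagram give Ess(w):

[(1, 7, 0), (3, 5, 1), (6, 1, 0), (6, 5, 3)]


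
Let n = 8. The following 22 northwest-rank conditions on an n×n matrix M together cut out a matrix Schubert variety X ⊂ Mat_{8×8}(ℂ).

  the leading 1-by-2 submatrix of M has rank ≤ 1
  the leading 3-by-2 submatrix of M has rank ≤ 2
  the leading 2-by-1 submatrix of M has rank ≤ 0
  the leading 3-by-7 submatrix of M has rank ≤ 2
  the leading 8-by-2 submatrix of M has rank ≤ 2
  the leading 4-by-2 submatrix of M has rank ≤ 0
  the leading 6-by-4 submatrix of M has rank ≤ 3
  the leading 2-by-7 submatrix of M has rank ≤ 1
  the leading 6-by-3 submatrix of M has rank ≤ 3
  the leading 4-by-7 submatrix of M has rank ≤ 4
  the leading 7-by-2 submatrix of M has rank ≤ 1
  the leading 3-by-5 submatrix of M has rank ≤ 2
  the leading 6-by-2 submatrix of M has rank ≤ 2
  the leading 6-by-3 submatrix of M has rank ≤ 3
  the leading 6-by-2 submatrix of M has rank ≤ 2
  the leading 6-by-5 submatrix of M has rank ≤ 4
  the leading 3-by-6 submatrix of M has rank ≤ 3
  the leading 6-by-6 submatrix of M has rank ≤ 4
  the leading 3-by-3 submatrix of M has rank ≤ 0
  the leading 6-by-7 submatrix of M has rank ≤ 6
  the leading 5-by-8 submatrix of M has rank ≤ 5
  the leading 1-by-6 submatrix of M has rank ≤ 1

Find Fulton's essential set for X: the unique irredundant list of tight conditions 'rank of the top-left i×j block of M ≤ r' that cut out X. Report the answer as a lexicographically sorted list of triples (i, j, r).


Computing R[i][j] = min implied NW-rank bound (n=8, 22 conditions):

  row 1: 0  0  0  1  1  1  1  1
  row 2: 0  0  0  1  1  1  1  2
  row 3: 0  0  0  1  2  2  2  3
  row 4: 0  0  1  2  3  3  3  4
  row 5: 1  1  2  3  4  4  4  5
  row 6: 1  1  2  3  4  4  5  6
  row 7: 1  1  2  3  4  5  6  7
  row 8: 1  2  3  4  5  6  7  8

giving w = (4, 8, 5, 3, 1, 7, 6, 2) via Δ²R.

|D(w)|=17, |Ess(w)|=5:

[(2, 7, 1), (3, 3, 0), (4, 2, 0), (6, 6, 4), (7, 2, 1)]


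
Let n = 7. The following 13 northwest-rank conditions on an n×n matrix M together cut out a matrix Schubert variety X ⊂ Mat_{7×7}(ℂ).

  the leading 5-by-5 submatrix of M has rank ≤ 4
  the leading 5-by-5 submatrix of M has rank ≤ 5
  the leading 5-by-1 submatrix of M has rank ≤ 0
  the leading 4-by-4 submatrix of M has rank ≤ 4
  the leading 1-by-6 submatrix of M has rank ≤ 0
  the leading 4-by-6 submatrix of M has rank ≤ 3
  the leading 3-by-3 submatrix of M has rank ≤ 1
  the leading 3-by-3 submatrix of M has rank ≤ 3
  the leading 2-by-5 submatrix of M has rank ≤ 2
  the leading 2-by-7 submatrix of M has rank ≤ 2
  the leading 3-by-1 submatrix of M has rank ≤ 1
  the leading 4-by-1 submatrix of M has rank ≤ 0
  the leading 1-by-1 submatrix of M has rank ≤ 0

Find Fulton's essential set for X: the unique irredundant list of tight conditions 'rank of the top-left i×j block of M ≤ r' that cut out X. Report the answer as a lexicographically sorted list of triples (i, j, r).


The tightest implied rank at each (i,j), from the 13 conditions:

  R[1]: 0 0 0 0 0 0 1
  R[2]: 0 1 1 1 1 1 2
  R[3]: 0 1 1 2 2 2 3
  R[4]: 0 1 2 3 3 3 4
  R[5]: 0 1 2 3 4 4 5
  R[6]: 1 2 3 4 5 5 6
  R[7]: 1 2 3 4 5 6 7

hence w(1..7) = (7, 2, 4, 3, 5, 1, 6).

Fulton essential set (3 of the 11 Rothe cells):

[(1, 6, 0), (3, 3, 1), (5, 1, 0)]


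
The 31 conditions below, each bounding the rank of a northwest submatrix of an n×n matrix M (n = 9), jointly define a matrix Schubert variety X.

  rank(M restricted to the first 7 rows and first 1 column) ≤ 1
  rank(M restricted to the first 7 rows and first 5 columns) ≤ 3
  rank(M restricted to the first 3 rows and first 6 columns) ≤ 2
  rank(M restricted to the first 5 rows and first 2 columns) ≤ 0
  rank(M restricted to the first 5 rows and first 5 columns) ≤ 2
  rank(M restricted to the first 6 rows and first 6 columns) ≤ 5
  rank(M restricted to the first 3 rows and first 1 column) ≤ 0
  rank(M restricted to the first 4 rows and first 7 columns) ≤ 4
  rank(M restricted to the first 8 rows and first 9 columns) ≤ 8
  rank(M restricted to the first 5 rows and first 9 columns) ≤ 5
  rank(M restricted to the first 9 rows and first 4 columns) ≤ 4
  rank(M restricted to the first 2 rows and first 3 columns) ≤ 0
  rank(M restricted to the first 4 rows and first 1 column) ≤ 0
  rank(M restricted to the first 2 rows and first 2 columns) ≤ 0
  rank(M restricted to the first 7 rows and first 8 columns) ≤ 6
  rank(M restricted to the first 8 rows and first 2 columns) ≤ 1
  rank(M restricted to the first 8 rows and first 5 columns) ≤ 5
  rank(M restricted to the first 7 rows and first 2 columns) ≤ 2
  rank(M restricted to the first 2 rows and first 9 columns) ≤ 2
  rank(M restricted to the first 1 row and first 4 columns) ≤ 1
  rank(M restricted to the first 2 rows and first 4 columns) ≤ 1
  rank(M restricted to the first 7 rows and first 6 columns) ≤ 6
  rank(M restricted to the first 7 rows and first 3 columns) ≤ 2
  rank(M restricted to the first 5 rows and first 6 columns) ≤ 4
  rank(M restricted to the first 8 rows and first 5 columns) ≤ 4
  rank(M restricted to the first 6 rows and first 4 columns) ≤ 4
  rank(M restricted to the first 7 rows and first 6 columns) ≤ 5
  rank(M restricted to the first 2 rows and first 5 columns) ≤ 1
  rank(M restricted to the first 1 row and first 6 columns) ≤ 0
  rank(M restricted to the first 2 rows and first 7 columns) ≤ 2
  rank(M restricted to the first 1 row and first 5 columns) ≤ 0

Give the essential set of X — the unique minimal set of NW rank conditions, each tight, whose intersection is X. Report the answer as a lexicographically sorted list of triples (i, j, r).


Propagating the 31 rank bounds to every northwest block:

  i=1: 0 0 0 0 0 0 1 1 1
  i=2: 0 0 0 1 1 1 2 2 2
  i=3: 0 0 1 2 2 2 3 3 3
  i=4: 0 0 1 2 2 3 4 4 4
  i=5: 0 0 1 2 2 3 4 5 5
  i=6: 1 1 2 3 3 4 5 6 6
  i=7: 1 1 2 3 3 4 5 6 7
  i=8: 1 1 2 3 4 5 6 7 8
  i=9: 1 2 3 4 5 6 7 8 9

reading off 1-entries of Δ²R: w = (7, 4, 3, 6, 8, 1, 9, 5, 2).

D(w) has 20 cells with 6 SE-corners; essential set:

[(1, 6, 0), (2, 3, 0), (5, 2, 0), (5, 5, 2), (7, 5, 3), (8, 2, 1)]


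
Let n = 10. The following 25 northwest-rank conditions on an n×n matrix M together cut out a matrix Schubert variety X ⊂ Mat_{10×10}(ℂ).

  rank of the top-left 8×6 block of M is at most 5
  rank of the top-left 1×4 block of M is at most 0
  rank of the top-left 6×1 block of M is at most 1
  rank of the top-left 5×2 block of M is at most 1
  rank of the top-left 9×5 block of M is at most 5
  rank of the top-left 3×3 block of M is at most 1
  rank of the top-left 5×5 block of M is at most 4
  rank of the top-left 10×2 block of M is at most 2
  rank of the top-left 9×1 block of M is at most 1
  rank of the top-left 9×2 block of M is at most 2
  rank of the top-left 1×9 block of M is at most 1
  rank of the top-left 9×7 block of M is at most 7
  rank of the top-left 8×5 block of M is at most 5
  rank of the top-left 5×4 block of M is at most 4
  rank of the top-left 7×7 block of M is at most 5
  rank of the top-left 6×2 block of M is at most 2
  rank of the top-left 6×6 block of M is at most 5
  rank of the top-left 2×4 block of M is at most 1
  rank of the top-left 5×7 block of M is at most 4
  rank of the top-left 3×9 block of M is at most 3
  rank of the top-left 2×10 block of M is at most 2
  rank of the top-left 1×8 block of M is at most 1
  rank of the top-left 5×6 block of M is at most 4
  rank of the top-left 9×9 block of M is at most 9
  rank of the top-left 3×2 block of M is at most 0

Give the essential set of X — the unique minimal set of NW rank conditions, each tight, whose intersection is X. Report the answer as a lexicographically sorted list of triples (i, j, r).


Recovering R(i,j) via the rank-extension bound from the 25 conditions:

  row 1: 0  0  0  0  1  1  1  1  1  1
  row 2: 0  0  1  1  2  2  2  2  2  2
  row 3: 0  0  1  2  3  3  3  3  3  3
  row 4: 1  1  2  3  4  4  4  4  4  4
  row 5: 1  1  2  3  4  4  4  5  5  5
  row 6: 1  2  3  4  5  5  5  6  6  6
  row 7: 1  2  3  4  5  5  5  6  7  7
  row 8: 1  2  3  4  5  5  6  7  8  8
  row 9: 1  2  3  4  5  6  7  8  9  9
  row 10: 1  2  3  4  5  6  7  8  9  10

hence w(1..10) = (5, 3, 4, 1, 8, 2, 9, 7, 6, 10).

ℓ(w)=14; the 6 essential cells (i,j,r):

[(1, 4, 0), (3, 2, 0), (5, 2, 1), (5, 7, 4), (7, 7, 5), (8, 6, 5)]


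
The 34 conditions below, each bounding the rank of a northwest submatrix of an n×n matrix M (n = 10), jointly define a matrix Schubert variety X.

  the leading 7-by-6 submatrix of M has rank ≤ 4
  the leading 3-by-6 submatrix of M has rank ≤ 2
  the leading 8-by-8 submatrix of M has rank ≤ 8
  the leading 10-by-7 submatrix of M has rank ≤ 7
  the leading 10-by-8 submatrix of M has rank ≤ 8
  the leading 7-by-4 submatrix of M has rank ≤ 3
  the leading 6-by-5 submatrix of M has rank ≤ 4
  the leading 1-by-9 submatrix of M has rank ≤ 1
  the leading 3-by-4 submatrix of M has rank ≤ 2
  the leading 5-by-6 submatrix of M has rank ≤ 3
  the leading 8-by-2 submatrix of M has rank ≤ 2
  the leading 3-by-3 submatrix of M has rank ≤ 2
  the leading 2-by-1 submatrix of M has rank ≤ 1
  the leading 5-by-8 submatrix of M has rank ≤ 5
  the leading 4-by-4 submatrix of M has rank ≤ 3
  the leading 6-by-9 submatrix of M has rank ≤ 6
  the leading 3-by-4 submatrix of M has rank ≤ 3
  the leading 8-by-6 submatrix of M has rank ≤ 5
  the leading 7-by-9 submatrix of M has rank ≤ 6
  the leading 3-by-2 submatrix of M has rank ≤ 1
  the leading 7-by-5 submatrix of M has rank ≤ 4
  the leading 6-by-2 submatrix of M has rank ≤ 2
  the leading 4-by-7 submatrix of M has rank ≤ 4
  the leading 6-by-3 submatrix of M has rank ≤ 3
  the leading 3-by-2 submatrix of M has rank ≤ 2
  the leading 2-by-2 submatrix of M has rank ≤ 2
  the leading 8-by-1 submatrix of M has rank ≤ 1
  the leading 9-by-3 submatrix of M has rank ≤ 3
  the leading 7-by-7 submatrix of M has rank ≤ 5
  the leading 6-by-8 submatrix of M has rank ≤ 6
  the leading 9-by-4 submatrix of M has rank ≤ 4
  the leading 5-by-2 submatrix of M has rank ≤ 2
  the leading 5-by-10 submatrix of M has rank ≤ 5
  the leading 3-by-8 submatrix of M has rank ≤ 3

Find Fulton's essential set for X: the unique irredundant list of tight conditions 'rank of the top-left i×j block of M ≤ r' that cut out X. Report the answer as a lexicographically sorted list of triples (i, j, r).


Recovering R(i,j) via the rank-extension bound from the 34 conditions:

  1 1 1 1 1 1 1 1 1 1
  1 1 2 2 2 2 2 2 2 2
  1 1 2 2 2 2 3 3 3 3
  1 2 3 3 3 3 4 4 4 4
  1 2 3 3 3 3 4 5 5 5
  1 2 3 3 4 4 5 6 6 6
  1 2 3 3 4 4 5 6 6 7
  1 2 3 4 5 5 6 7 7 8
  1 2 3 4 5 6 7 8 8 9
  1 2 3 4 5 6 7 8 9 10

giving w = (1, 3, 7, 2, 8, 5, 10, 4, 6, 9) via Δ²R.

6 SE-corners of the 12-cell Rothe diagram give Ess(w):

[(3, 2, 1), (3, 6, 2), (5, 6, 3), (7, 4, 3), (7, 6, 4), (7, 9, 6)]


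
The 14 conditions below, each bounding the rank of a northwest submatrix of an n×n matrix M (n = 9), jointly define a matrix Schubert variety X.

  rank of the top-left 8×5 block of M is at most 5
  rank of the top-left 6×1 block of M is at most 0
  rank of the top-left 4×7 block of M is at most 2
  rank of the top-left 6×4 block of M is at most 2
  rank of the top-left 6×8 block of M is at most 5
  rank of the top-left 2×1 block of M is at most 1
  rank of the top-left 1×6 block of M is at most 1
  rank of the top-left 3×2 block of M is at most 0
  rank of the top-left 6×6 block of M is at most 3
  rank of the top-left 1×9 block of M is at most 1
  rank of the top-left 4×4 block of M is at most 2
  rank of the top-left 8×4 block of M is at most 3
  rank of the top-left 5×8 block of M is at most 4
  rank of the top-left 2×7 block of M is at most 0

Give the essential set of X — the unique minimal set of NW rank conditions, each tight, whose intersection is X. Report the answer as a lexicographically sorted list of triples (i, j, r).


Recovering R(i,j) via the rank-extension bound from the 14 conditions:

  R[1]: 0 0 0 0 0 0 0 1 1
  R[2]: 0 0 0 0 0 0 0 1 2
  R[3]: 0 0 1 1 1 1 1 2 3
  R[4]: 0 1 2 2 2 2 2 3 4
  R[5]: 0 1 2 2 3 3 3 4 5
  R[6]: 0 1 2 2 3 3 4 5 6
  R[7]: 1 2 3 3 4 4 5 6 7
  R[8]: 1 2 3 3 4 5 6 7 8
  R[9]: 1 2 3 4 5 6 7 8 9

reading off 1-entries of Δ²R: w = (8, 9, 3, 2, 5, 7, 1, 6, 4).

6 SE-corners of the 23-cell Rothe diagram give Ess(w):

[(2, 7, 0), (3, 2, 0), (6, 1, 0), (6, 4, 2), (6, 6, 3), (8, 4, 3)]
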